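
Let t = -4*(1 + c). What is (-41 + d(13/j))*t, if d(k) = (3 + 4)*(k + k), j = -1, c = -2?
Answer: -892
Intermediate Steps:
d(k) = 14*k (d(k) = 7*(2*k) = 14*k)
t = 4 (t = -4*(1 - 2) = -4*(-1) = 4)
(-41 + d(13/j))*t = (-41 + 14*(13/(-1)))*4 = (-41 + 14*(13*(-1)))*4 = (-41 + 14*(-13))*4 = (-41 - 182)*4 = -223*4 = -892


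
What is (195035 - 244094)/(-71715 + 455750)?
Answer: -49059/384035 ≈ -0.12775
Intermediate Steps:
(195035 - 244094)/(-71715 + 455750) = -49059/384035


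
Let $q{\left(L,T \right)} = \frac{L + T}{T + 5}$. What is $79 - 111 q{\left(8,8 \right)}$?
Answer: $- \frac{749}{13} \approx -57.615$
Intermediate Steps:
$q{\left(L,T \right)} = \frac{L + T}{5 + T}$
$79 - 111 q{\left(8,8 \right)} = 79 - 111 \frac{8 + 8}{5 + 8} = 79 - 111 \cdot \frac{1}{13} \cdot 16 = 79 - \frac{1776}{13} = - \frac{749}{13}$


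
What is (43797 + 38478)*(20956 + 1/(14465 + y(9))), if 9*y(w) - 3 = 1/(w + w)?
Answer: 808071748733010/468677 ≈ 1.7242e+9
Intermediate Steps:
y(w) = 1/3 + 1/(18*w) (y(w) = 1/3 + 1/(9*(w + w)) = 1/3 + 1/(9*((2*w))) = 1/3 + (1/(2*w))/9 = 1/3 + 1/(18*w))
(43797 + 38478)*(20956 + 1/(14465 + y(9))) = (43797 + 38478)*(20956 + 1/(14465 + (1/18)*(1 + 6*9)/9)) = 82275*(20956 + 1/(14465 + (1/18)*(1/9)*(1 + 54))) = 82275*(20956 + 1/(14465 + (1/18)*(1/9)*55)) = 82275*(20956 + 1/(14465 + 55/162)) = 82275*(20956 + 1/(2343385/162)) = 82275*(20956 + 162/2343385) = 82275*(49107976222/2343385) = 808071748733010/468677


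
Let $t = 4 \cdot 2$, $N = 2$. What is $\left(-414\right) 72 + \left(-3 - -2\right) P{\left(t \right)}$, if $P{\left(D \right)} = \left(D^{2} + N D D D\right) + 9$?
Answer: $-30905$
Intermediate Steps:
$t = 8$
$P{\left(D \right)} = 9 + D^{2} + 2 D^{3}$ ($P{\left(D \right)} = \left(D^{2} + 2 D D D\right) + 9 = \left(D^{2} + 2 D^{2} D\right) + 9 = \left(D^{2} + 2 D^{3}\right) + 9 = 9 + D^{2} + 2 D^{3}$)
$\left(-414\right) 72 + \left(-3 - -2\right) P{\left(t \right)} = \left(-414\right) 72 + \left(-3 - -2\right) \left(9 + 8^{2} + 2 \cdot 8^{3}\right) = -29808 + \left(-3 + 2\right) \left(9 + 64 + 2 \cdot 512\right) = -29808 - \left(9 + 64 + 1024\right) = -29808 - 1097 = -30905$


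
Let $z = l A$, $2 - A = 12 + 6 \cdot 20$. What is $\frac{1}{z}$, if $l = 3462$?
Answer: $- \frac{1}{450060} \approx -2.2219 \cdot 10^{-6}$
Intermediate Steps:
$A = -130$ ($A = 2 - \left(12 + 6 \cdot 20\right) = 2 - \left(12 + 120\right) = 2 - 132 = -130$)
$z = -450060$ ($z = 3462 \left(-130\right) = -450060$)
$\frac{1}{z} = \frac{1}{-450060} = - \frac{1}{450060}$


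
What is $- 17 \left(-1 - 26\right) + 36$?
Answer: $495$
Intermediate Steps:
$- 17 \left(-1 - 26\right) + 36 = \left(-17\right) \left(-27\right) + 36 = 459 + 36 = 495$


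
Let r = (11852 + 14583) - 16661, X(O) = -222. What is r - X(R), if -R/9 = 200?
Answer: 9996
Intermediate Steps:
R = -1800 (R = -9*200 = -1800)
r = 9774 (r = 26435 - 16661 = 9774)
r - X(R) = 9774 - 1*(-222) = 9774 + 222 = 9996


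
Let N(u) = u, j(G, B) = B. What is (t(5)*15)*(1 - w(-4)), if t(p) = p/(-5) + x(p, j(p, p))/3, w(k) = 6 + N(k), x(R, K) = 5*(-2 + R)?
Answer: -60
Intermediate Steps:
x(R, K) = -10 + 5*R
w(k) = 6 + k
t(p) = -10/3 + 22*p/15 (t(p) = p/(-5) + (-10 + 5*p)/3 = p*(-⅕) + (-10 + 5*p)*(⅓) = -p/5 + (-10/3 + 5*p/3) = -10/3 + 22*p/15)
(t(5)*15)*(1 - w(-4)) = ((-10/3 + (22/15)*5)*15)*(1 - (6 - 4)) = ((-10/3 + 22/3)*15)*(1 - 1*2) = (4*15)*(1 - 2) = 60*(-1) = -60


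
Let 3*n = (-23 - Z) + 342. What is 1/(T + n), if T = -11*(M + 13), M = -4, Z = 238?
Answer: -1/72 ≈ -0.013889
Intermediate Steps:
T = -99 (T = -11*(-4 + 13) = -11*9 = -99)
n = 27 (n = ((-23 - 1*238) + 342)/3 = ((-23 - 238) + 342)/3 = (-261 + 342)/3 = (⅓)*81 = 27)
1/(T + n) = 1/(-99 + 27) = 1/(-72) = -1/72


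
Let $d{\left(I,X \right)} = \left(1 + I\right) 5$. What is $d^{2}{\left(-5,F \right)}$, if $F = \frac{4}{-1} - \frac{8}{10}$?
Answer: $400$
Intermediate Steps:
$F = - \frac{24}{5}$ ($F = 4 \left(-1\right) - \frac{4}{5} = -4 - \frac{4}{5} = - \frac{24}{5} \approx -4.8$)
$d{\left(I,X \right)} = 5 + 5 I$
$d^{2}{\left(-5,F \right)} = \left(5 + 5 \left(-5\right)\right)^{2} = \left(5 - 25\right)^{2} = \left(-20\right)^{2} = 400$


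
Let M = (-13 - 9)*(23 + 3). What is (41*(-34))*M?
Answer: 797368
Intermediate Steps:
M = -572 (M = -22*26 = -572)
(41*(-34))*M = (41*(-34))*(-572) = -1394*(-572) = 797368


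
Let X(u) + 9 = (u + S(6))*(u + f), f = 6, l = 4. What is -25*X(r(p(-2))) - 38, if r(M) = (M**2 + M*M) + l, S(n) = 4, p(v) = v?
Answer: -7013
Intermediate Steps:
r(M) = 4 + 2*M**2 (r(M) = (M**2 + M*M) + 4 = (M**2 + M**2) + 4 = 2*M**2 + 4 = 4 + 2*M**2)
X(u) = -9 + (4 + u)*(6 + u) (X(u) = -9 + (u + 4)*(u + 6) = -9 + (4 + u)*(6 + u))
-25*X(r(p(-2))) - 38 = -25*(15 + (4 + 2*(-2)**2)**2 + 10*(4 + 2*(-2)**2)) - 38 = -25*(15 + (4 + 2*4)**2 + 10*(4 + 2*4)) - 38 = -25*(15 + (4 + 8)**2 + 10*(4 + 8)) - 38 = -25*(15 + 12**2 + 10*12) - 38 = -25*(15 + 144 + 120) - 38 = -25*279 - 38 = -6975 - 38 = -7013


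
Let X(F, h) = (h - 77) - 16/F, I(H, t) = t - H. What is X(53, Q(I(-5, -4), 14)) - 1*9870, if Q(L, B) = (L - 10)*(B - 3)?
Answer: -532454/53 ≈ -10046.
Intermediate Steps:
Q(L, B) = (-10 + L)*(-3 + B)
X(F, h) = -77 + h - 16/F (X(F, h) = (-77 + h) - 16/F = -77 + h - 16/F)
X(53, Q(I(-5, -4), 14)) - 1*9870 = (-77 + (30 - 10*14 - 3*(-4 - 1*(-5)) + 14*(-4 - 1*(-5))) - 16/53) - 1*9870 = (-77 + (30 - 140 - 3*(-4 + 5) + 14*(-4 + 5)) - 16*1/53) - 9870 = (-77 + (30 - 140 - 3*1 + 14*1) - 16/53) - 9870 = (-77 + (30 - 140 - 3 + 14) - 16/53) - 9870 = (-77 - 99 - 16/53) - 9870 = -9344/53 - 9870 = -532454/53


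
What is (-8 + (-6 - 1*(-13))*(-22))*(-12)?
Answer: 1944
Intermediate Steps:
(-8 + (-6 - 1*(-13))*(-22))*(-12) = (-8 + (-6 + 13)*(-22))*(-12) = (-8 + 7*(-22))*(-12) = (-8 - 154)*(-12) = -162*(-12) = 1944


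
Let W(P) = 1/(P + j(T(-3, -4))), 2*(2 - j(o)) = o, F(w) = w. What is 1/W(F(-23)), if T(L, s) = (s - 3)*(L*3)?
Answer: -105/2 ≈ -52.500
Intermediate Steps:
T(L, s) = 3*L*(-3 + s) (T(L, s) = (-3 + s)*(3*L) = 3*L*(-3 + s))
j(o) = 2 - o/2
W(P) = 1/(-59/2 + P) (W(P) = 1/(P + (2 - 3*(-3)*(-3 - 4)/2)) = 1/(P + (2 - 3*(-3)*(-7)/2)) = 1/(P + (2 - 1/2*63)) = 1/(P + (2 - 63/2)) = 1/(P - 59/2) = 1/(-59/2 + P))
1/W(F(-23)) = 1/(2/(-59 + 2*(-23))) = 1/(2/(-59 - 46)) = 1/(2/(-105)) = 1/(2*(-1/105)) = 1/(-2/105) = -105/2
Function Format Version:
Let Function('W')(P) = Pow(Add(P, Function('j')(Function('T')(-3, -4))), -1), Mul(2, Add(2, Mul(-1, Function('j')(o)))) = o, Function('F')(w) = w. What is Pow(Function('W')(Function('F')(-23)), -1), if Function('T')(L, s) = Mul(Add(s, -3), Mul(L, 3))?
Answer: Rational(-105, 2) ≈ -52.500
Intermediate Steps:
Function('T')(L, s) = Mul(3, L, Add(-3, s)) (Function('T')(L, s) = Mul(Add(-3, s), Mul(3, L)) = Mul(3, L, Add(-3, s)))
Function('j')(o) = Add(2, Mul(Rational(-1, 2), o))
Function('W')(P) = Pow(Add(Rational(-59, 2), P), -1) (Function('W')(P) = Pow(Add(P, Add(2, Mul(Rational(-1, 2), Mul(3, -3, Add(-3, -4))))), -1) = Pow(Add(P, Add(2, Mul(Rational(-1, 2), Mul(3, -3, -7)))), -1) = Pow(Add(P, Add(2, Mul(Rational(-1, 2), 63))), -1) = Pow(Add(P, Add(2, Rational(-63, 2))), -1) = Pow(Add(P, Rational(-59, 2)), -1) = Pow(Add(Rational(-59, 2), P), -1))
Pow(Function('W')(Function('F')(-23)), -1) = Pow(Mul(2, Pow(Add(-59, Mul(2, -23)), -1)), -1) = Pow(Mul(2, Pow(Add(-59, -46), -1)), -1) = Pow(Mul(2, Pow(-105, -1)), -1) = Pow(Mul(2, Rational(-1, 105)), -1) = Pow(Rational(-2, 105), -1) = Rational(-105, 2)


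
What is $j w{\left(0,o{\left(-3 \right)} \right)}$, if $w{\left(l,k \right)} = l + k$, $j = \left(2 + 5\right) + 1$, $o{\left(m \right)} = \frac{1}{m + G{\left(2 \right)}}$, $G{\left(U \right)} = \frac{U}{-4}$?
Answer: $- \frac{16}{7} \approx -2.2857$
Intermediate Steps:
$G{\left(U \right)} = - \frac{U}{4}$ ($G{\left(U \right)} = U \left(- \frac{1}{4}\right) = - \frac{U}{4}$)
$o{\left(m \right)} = \frac{1}{- \frac{1}{2} + m}$ ($o{\left(m \right)} = \frac{1}{m - \frac{1}{2}} = \frac{1}{- \frac{1}{2} + m}$)
$j = 8$ ($j = 7 + 1 = 8$)
$w{\left(l,k \right)} = k + l$
$j w{\left(0,o{\left(-3 \right)} \right)} = 8 \left(\frac{2}{-1 + 2 \left(-3\right)} + 0\right) = 8 \left(\frac{2}{-1 - 6} + 0\right) = 8 \left(\frac{2}{-7} + 0\right) = 8 \left(2 \left(- \frac{1}{7}\right) + 0\right) = 8 \left(- \frac{2}{7} + 0\right) = 8 \left(- \frac{2}{7}\right) = - \frac{16}{7}$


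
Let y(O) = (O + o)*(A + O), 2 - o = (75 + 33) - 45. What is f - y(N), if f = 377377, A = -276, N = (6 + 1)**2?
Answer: 374653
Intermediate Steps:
N = 49 (N = 7**2 = 49)
o = -61 (o = 2 - ((75 + 33) - 45) = 2 - (108 - 45) = 2 - 1*63 = 2 - 63 = -61)
y(O) = (-276 + O)*(-61 + O) (y(O) = (O - 61)*(-276 + O) = (-61 + O)*(-276 + O) = (-276 + O)*(-61 + O))
f - y(N) = 377377 - (16836 + 49**2 - 337*49) = 377377 - (16836 + 2401 - 16513) = 377377 - 1*2724 = 377377 - 2724 = 374653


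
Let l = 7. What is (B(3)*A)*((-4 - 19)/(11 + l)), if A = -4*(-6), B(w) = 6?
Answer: -184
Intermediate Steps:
A = 24
(B(3)*A)*((-4 - 19)/(11 + l)) = (6*24)*((-4 - 19)/(11 + 7)) = 144*(-23/18) = -184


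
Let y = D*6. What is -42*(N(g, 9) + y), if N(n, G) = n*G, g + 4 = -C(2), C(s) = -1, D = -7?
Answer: 2898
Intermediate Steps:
g = -3 (g = -4 - 1*(-1) = -4 + 1 = -3)
N(n, G) = G*n
y = -42 (y = -7*6 = -42)
-42*(N(g, 9) + y) = -42*(9*(-3) - 42) = -42*(-27 - 42) = -42*(-69) = 2898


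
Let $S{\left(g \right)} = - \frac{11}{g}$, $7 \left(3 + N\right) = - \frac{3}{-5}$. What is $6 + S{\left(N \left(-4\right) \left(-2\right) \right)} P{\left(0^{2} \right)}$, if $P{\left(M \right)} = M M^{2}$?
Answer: $6$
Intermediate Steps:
$N = - \frac{102}{35}$ ($N = -3 + \frac{\left(-3\right) \frac{1}{-5}}{7} = -3 + \frac{\left(-3\right) \left(- \frac{1}{5}\right)}{7} = -3 + \frac{1}{7} \cdot \frac{3}{5} = -3 + \frac{3}{35} = - \frac{102}{35} \approx -2.9143$)
$P{\left(M \right)} = M^{3}$
$6 + S{\left(N \left(-4\right) \left(-2\right) \right)} P{\left(0^{2} \right)} = 6 + - \frac{11}{\left(- \frac{102}{35}\right) \left(-4\right) \left(-2\right)} \left(0^{2}\right)^{3} = 6 + - \frac{11}{\frac{408}{35} \left(-2\right)} 0^{3} = 6 + - \frac{11}{- \frac{816}{35}} \cdot 0 = 6 + \left(-11\right) \left(- \frac{35}{816}\right) 0 = 6 + \frac{385}{816} \cdot 0 = 6 + 0 = 6$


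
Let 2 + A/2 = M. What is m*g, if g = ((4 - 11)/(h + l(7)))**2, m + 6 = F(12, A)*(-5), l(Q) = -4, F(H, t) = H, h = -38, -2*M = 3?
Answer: -11/6 ≈ -1.8333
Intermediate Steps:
M = -3/2 (M = -1/2*3 = -3/2 ≈ -1.5000)
A = -7 (A = -4 + 2*(-3/2) = -4 - 3 = -7)
m = -66 (m = -6 + 12*(-5) = -6 - 60 = -66)
g = 1/36 (g = ((4 - 11)/(-38 - 4))**2 = (-7/(-42))**2 = (-7*(-1/42))**2 = (1/6)**2 = 1/36 ≈ 0.027778)
m*g = -66*1/36 = -11/6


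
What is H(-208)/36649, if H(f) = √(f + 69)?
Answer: I*√139/36649 ≈ 0.0003217*I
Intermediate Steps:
H(f) = √(69 + f)
H(-208)/36649 = √(69 - 208)/36649 = √(-139)*(1/36649) = (I*√139)*(1/36649) = I*√139/36649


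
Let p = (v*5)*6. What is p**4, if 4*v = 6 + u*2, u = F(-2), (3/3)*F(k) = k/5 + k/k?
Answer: 8503056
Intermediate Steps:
F(k) = 1 + k/5 (F(k) = k/5 + k/k = k*(1/5) + 1 = k/5 + 1 = 1 + k/5)
u = 3/5 (u = 1 + (1/5)*(-2) = 1 - 2/5 = 3/5 ≈ 0.60000)
v = 9/5 (v = (6 + (3/5)*2)/4 = (6 + 6/5)/4 = (1/4)*(36/5) = 9/5 ≈ 1.8000)
p = 54 (p = ((9/5)*5)*6 = 9*6 = 54)
p**4 = 54**4 = 8503056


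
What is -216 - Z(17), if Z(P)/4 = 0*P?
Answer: -216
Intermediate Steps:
Z(P) = 0 (Z(P) = 4*(0*P) = 4*0 = 0)
-216 - Z(17) = -216 - 1*0 = -216 + 0 = -216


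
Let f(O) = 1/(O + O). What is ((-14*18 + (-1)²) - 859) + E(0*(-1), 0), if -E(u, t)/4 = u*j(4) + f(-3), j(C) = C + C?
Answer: -3328/3 ≈ -1109.3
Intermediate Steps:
f(O) = 1/(2*O)
j(C) = 2*C
E(u, t) = ⅔ - 32*u (E(u, t) = -4*(u*(2*4) + (½)/(-3)) = -4*(u*8 + (½)*(-⅓)) = -4*(8*u - ⅙) = -4*(-⅙ + 8*u) = ⅔ - 32*u)
((-14*18 + (-1)²) - 859) + E(0*(-1), 0) = ((-14*18 + (-1)²) - 859) + (⅔ - 0*(-1)) = ((-252 + 1) - 859) + (⅔ - 32*0) = (-251 - 859) + (⅔ + 0) = -1110 + ⅔ = -3328/3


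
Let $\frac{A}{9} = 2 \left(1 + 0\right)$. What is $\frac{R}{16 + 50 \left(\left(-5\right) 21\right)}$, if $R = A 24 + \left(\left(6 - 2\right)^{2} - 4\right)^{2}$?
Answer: $- \frac{288}{2617} \approx -0.11005$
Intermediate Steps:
$A = 18$ ($A = 9 \cdot 2 \left(1 + 0\right) = 9 \cdot 2 \cdot 1 = 9 \cdot 2 = 18$)
$R = 576$ ($R = 18 \cdot 24 + \left(\left(6 - 2\right)^{2} - 4\right)^{2} = 432 + \left(4^{2} - 4\right)^{2} = 432 + \left(16 - 4\right)^{2} = 432 + 12^{2} = 432 + 144 = 576$)
$\frac{R}{16 + 50 \left(\left(-5\right) 21\right)} = \frac{576}{16 + 50 \left(\left(-5\right) 21\right)} = \frac{576}{16 + 50 \left(-105\right)} = \frac{576}{16 - 5250} = \frac{576}{-5234} = 576 \left(- \frac{1}{5234}\right) = - \frac{288}{2617}$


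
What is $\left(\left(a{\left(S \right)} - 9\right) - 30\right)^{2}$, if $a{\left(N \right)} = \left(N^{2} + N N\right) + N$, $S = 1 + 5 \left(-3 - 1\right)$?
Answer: $440896$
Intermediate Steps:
$S = -19$ ($S = 1 + 5 \left(-4\right) = 1 - 20 = -19$)
$a{\left(N \right)} = N + 2 N^{2}$ ($a{\left(N \right)} = \left(N^{2} + N^{2}\right) + N = 2 N^{2} + N = N + 2 N^{2}$)
$\left(\left(a{\left(S \right)} - 9\right) - 30\right)^{2} = \left(\left(- 19 \left(1 + 2 \left(-19\right)\right) - 9\right) - 30\right)^{2} = \left(\left(- 19 \left(1 - 38\right) - 9\right) - 30\right)^{2} = \left(\left(\left(-19\right) \left(-37\right) - 9\right) - 30\right)^{2} = \left(\left(703 - 9\right) - 30\right)^{2} = \left(694 - 30\right)^{2} = 664^{2} = 440896$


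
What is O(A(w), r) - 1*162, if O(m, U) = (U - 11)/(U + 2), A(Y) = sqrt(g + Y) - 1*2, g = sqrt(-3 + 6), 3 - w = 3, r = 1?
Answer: -496/3 ≈ -165.33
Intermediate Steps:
w = 0 (w = 3 - 1*3 = 3 - 3 = 0)
g = sqrt(3) ≈ 1.7320
A(Y) = -2 + sqrt(Y + sqrt(3)) (A(Y) = sqrt(sqrt(3) + Y) - 1*2 = sqrt(Y + sqrt(3)) - 2 = -2 + sqrt(Y + sqrt(3)))
O(m, U) = (-11 + U)/(2 + U)
O(A(w), r) - 1*162 = (-11 + 1)/(2 + 1) - 1*162 = -10/3 - 162 = -496/3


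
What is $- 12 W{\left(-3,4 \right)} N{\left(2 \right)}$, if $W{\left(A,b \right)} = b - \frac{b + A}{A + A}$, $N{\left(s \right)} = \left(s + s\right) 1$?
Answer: $-200$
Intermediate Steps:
$N{\left(s \right)} = 2 s$ ($N{\left(s \right)} = 2 s 1 = 2 s$)
$W{\left(A,b \right)} = b - \frac{A + b}{2 A}$
$- 12 W{\left(-3,4 \right)} N{\left(2 \right)} = - 12 \left(- \frac{1}{2} + 4 - \frac{2}{-3}\right) 2 \cdot 2 = - 12 \left(- \frac{1}{2} + 4 - 2 \left(- \frac{1}{3}\right)\right) 4 = - 12 \left(- \frac{1}{2} + 4 + \frac{2}{3}\right) 4 = \left(-12\right) \frac{25}{6} \cdot 4 = \left(-50\right) 4 = -200$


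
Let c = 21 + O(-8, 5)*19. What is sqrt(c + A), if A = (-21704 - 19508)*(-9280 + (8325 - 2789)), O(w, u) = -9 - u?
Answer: sqrt(154297483) ≈ 12422.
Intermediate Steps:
A = 154297728 (A = -41212*(-9280 + 5536) = -41212*(-3744) = 154297728)
c = -245 (c = 21 + (-9 - 1*5)*19 = 21 + (-9 - 5)*19 = 21 - 14*19 = 21 - 266 = -245)
sqrt(c + A) = sqrt(-245 + 154297728) = sqrt(154297483)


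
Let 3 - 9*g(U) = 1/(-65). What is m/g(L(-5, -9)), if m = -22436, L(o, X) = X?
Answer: -3281265/49 ≈ -66965.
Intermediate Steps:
g(U) = 196/585 (g(U) = ⅓ - ⅑/(-65) = ⅓ - ⅑*(-1/65) = ⅓ + 1/585 = 196/585)
m/g(L(-5, -9)) = -22436/196/585 = -22436*585/196 = -3281265/49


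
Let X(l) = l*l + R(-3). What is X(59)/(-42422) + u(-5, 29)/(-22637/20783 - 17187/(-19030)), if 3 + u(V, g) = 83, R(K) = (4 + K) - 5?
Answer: -1342489596906053/3121609676758 ≈ -430.06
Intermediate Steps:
R(K) = -1 + K
X(l) = -4 + l**2 (X(l) = l*l + (-1 - 3) = l**2 - 4 = -4 + l**2)
u(V, g) = 80 (u(V, g) = -3 + 83 = 80)
X(59)/(-42422) + u(-5, 29)/(-22637/20783 - 17187/(-19030)) = (-4 + 59**2)/(-42422) + 80/(-22637/20783 - 17187/(-19030)) = (-4 + 3481)*(-1/42422) + 80/(-22637*1/20783 - 17187*(-1/19030)) = 3477*(-1/42422) + 80/(-22637/20783 + 17187/19030) = -3477/42422 + 80/(-73584689/395500490) = -3477/42422 + 80*(-395500490/73584689) = -3477/42422 - 31640039200/73584689 = -1342489596906053/3121609676758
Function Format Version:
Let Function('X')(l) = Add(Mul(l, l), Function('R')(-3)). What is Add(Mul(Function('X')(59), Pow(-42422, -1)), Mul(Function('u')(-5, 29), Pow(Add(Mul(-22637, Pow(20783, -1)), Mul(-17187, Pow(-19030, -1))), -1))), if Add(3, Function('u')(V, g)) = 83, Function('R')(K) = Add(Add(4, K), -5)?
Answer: Rational(-1342489596906053, 3121609676758) ≈ -430.06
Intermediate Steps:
Function('R')(K) = Add(-1, K)
Function('X')(l) = Add(-4, Pow(l, 2)) (Function('X')(l) = Add(Mul(l, l), Add(-1, -3)) = Add(Pow(l, 2), -4) = Add(-4, Pow(l, 2)))
Function('u')(V, g) = 80 (Function('u')(V, g) = Add(-3, 83) = 80)
Add(Mul(Function('X')(59), Pow(-42422, -1)), Mul(Function('u')(-5, 29), Pow(Add(Mul(-22637, Pow(20783, -1)), Mul(-17187, Pow(-19030, -1))), -1))) = Add(Mul(Add(-4, Pow(59, 2)), Pow(-42422, -1)), Mul(80, Pow(Add(Mul(-22637, Pow(20783, -1)), Mul(-17187, Pow(-19030, -1))), -1))) = Add(Mul(Add(-4, 3481), Rational(-1, 42422)), Mul(80, Pow(Add(Mul(-22637, Rational(1, 20783)), Mul(-17187, Rational(-1, 19030))), -1))) = Add(Mul(3477, Rational(-1, 42422)), Mul(80, Pow(Add(Rational(-22637, 20783), Rational(17187, 19030)), -1))) = Add(Rational(-3477, 42422), Mul(80, Pow(Rational(-73584689, 395500490), -1))) = Add(Rational(-3477, 42422), Mul(80, Rational(-395500490, 73584689))) = Add(Rational(-3477, 42422), Rational(-31640039200, 73584689)) = Rational(-1342489596906053, 3121609676758)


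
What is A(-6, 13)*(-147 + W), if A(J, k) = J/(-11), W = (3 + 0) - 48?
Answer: -1152/11 ≈ -104.73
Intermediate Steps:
W = -45 (W = 3 - 48 = -45)
A(J, k) = -J/11 (A(J, k) = J*(-1/11) = -J/11)
A(-6, 13)*(-147 + W) = (-1/11*(-6))*(-147 - 45) = (6/11)*(-192) = -1152/11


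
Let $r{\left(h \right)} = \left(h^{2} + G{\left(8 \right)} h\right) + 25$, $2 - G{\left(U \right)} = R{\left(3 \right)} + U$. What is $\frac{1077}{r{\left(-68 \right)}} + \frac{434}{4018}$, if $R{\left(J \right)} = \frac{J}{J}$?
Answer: $\frac{11414}{35875} \approx 0.31816$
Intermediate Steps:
$R{\left(J \right)} = 1$
$G{\left(U \right)} = 1 - U$ ($G{\left(U \right)} = 2 - \left(1 + U\right) = 1 - U$)
$r{\left(h \right)} = 25 + h^{2} - 7 h$ ($r{\left(h \right)} = \left(h^{2} + \left(1 - 8\right) h\right) + 25 = \left(h^{2} - 7 h\right) + 25 = 25 + h^{2} - 7 h$)
$\frac{1077}{r{\left(-68 \right)}} + \frac{434}{4018} = \frac{1077}{25 + \left(-68\right)^{2} - -476} + \frac{434}{4018} = \frac{1077}{25 + 4624 + 476} + 434 \cdot \frac{1}{4018} = \frac{1077}{5125} + \frac{31}{287} = \frac{11414}{35875}$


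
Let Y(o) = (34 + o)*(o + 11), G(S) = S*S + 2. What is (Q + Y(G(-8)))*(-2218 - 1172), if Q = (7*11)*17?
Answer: -30540510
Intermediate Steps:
G(S) = 2 + S**2 (G(S) = S**2 + 2 = 2 + S**2)
Q = 1309 (Q = 77*17 = 1309)
Y(o) = (11 + o)*(34 + o) (Y(o) = (34 + o)*(11 + o) = (11 + o)*(34 + o))
(Q + Y(G(-8)))*(-2218 - 1172) = (1309 + (374 + (2 + (-8)**2)**2 + 45*(2 + (-8)**2)))*(-2218 - 1172) = (1309 + (374 + (2 + 64)**2 + 45*(2 + 64)))*(-3390) = (1309 + (374 + 66**2 + 45*66))*(-3390) = (1309 + (374 + 4356 + 2970))*(-3390) = (1309 + 7700)*(-3390) = 9009*(-3390) = -30540510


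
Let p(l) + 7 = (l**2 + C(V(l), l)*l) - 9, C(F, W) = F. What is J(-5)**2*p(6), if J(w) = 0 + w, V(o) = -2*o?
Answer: -1300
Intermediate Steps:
J(w) = w
p(l) = -16 - l**2 (p(l) = -7 + ((l**2 + (-2*l)*l) - 9) = -7 + ((l**2 - 2*l**2) - 9) = -7 + (-l**2 - 9) = -7 + (-9 - l**2) = -16 - l**2)
J(-5)**2*p(6) = (-5)**2*(-16 - 1*6**2) = 25*(-16 - 1*36) = 25*(-16 - 36) = 25*(-52) = -1300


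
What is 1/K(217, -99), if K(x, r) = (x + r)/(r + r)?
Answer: -99/59 ≈ -1.6780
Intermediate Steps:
K(x, r) = (r + x)/(2*r) (K(x, r) = (r + x)/((2*r)) = (r + x)*(1/(2*r)) = (r + x)/(2*r))
1/K(217, -99) = 1/((½)*(-99 + 217)/(-99)) = 1/((½)*(-1/99)*118) = 1/(-59/99) = -99/59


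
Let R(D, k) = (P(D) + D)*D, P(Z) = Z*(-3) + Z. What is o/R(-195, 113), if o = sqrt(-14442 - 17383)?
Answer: -I*sqrt(1273)/7605 ≈ -0.0046915*I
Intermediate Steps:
P(Z) = -2*Z (P(Z) = -3*Z + Z = -2*Z)
R(D, k) = -D**2 (R(D, k) = (-2*D + D)*D = (-D)*D = -D**2)
o = 5*I*sqrt(1273) (o = sqrt(-31825) = 5*I*sqrt(1273) ≈ 178.4*I)
o/R(-195, 113) = (5*I*sqrt(1273))/((-1*(-195)**2)) = (5*I*sqrt(1273))/((-1*38025)) = (5*I*sqrt(1273))/(-38025) = (5*I*sqrt(1273))*(-1/38025) = -I*sqrt(1273)/7605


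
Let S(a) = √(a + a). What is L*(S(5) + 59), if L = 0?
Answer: 0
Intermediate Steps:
S(a) = √2*√a (S(a) = √(2*a) = √2*√a)
L*(S(5) + 59) = 0*(√2*√5 + 59) = 0*(√10 + 59) = 0*(59 + √10) = 0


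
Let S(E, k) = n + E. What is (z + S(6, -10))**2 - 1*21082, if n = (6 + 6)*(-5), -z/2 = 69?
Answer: 15782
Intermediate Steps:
z = -138 (z = -2*69 = -138)
n = -60 (n = 12*(-5) = -60)
S(E, k) = -60 + E
(z + S(6, -10))**2 - 1*21082 = (-138 + (-60 + 6))**2 - 1*21082 = (-138 - 54)**2 - 21082 = (-192)**2 - 21082 = 36864 - 21082 = 15782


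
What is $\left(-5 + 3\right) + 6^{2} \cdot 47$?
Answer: $1690$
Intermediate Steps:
$\left(-5 + 3\right) + 6^{2} \cdot 47 = -2 + 36 \cdot 47 = -2 + 1692 = 1690$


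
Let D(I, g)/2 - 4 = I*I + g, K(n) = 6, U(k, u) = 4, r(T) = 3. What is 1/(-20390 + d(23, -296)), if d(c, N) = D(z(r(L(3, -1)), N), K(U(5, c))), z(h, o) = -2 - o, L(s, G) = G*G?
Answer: 1/152502 ≈ 6.5573e-6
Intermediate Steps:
L(s, G) = G²
D(I, g) = 8 + 2*g + 2*I² (D(I, g) = 8 + 2*(I*I + g) = 8 + 2*(I² + g) = 8 + 2*(g + I²) = 8 + (2*g + 2*I²) = 8 + 2*g + 2*I²)
d(c, N) = 20 + 2*(-2 - N)² (d(c, N) = 8 + 2*6 + 2*(-2 - N)² = 8 + 12 + 2*(-2 - N)² = 20 + 2*(-2 - N)²)
1/(-20390 + d(23, -296)) = 1/(-20390 + (20 + 2*(2 - 296)²)) = 1/(-20390 + (20 + 2*(-294)²)) = 1/(-20390 + (20 + 2*86436)) = 1/(-20390 + (20 + 172872)) = 1/(-20390 + 172892) = 1/152502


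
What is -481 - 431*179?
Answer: -77630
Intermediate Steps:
-481 - 431*179 = -481 - 77149 = -77630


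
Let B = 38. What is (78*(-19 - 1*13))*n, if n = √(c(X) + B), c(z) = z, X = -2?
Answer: -14976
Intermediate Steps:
n = 6 (n = √(-2 + 38) = √36 = 6)
(78*(-19 - 1*13))*n = (78*(-19 - 1*13))*6 = (78*(-19 - 13))*6 = (78*(-32))*6 = -2496*6 = -14976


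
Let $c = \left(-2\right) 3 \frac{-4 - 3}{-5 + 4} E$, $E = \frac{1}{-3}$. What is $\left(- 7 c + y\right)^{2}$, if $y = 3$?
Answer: $9025$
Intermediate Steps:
$E = - \frac{1}{3} \approx -0.33333$
$c = 14$ ($c = \left(-2\right) 3 \frac{-4 - 3}{-5 + 4} \left(- \frac{1}{3}\right) = - 6 \left(- \frac{7}{-1}\right) \left(- \frac{1}{3}\right) = - 6 \left(\left(-7\right) \left(-1\right)\right) \left(- \frac{1}{3}\right) = \left(-6\right) 7 \left(- \frac{1}{3}\right) = \left(-42\right) \left(- \frac{1}{3}\right) = 14$)
$\left(- 7 c + y\right)^{2} = \left(\left(-7\right) 14 + 3\right)^{2} = \left(-98 + 3\right)^{2} = \left(-95\right)^{2} = 9025$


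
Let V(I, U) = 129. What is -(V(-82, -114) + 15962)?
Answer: -16091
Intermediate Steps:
-(V(-82, -114) + 15962) = -(129 + 15962) = -1*16091 = -16091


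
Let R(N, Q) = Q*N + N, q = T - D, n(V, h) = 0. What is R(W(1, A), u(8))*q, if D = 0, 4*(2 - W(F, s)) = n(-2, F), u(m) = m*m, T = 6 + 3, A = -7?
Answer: 1170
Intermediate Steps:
T = 9
u(m) = m²
W(F, s) = 2 (W(F, s) = 2 - ¼*0 = 2 + 0 = 2)
q = 9 (q = 9 - 1*0 = 9 + 0 = 9)
R(N, Q) = N + N*Q (R(N, Q) = N*Q + N = N + N*Q)
R(W(1, A), u(8))*q = (2*(1 + 8²))*9 = (2*(1 + 64))*9 = (2*65)*9 = 130*9 = 1170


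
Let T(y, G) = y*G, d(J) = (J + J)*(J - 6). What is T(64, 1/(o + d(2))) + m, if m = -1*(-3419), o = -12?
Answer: 23917/7 ≈ 3416.7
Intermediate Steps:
d(J) = 2*J*(-6 + J) (d(J) = (2*J)*(-6 + J) = 2*J*(-6 + J))
T(y, G) = G*y
m = 3419
T(64, 1/(o + d(2))) + m = 64/(-12 + 2*2*(-6 + 2)) + 3419 = 64/(-12 + 2*2*(-4)) + 3419 = 64/(-12 - 16) + 3419 = 64/(-28) + 3419 = -1/28*64 + 3419 = -16/7 + 3419 = 23917/7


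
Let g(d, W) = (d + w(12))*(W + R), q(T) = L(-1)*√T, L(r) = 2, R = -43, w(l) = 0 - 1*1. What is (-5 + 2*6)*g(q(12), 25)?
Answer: 126 - 504*√3 ≈ -746.95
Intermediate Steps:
w(l) = -1 (w(l) = 0 - 1 = -1)
q(T) = 2*√T
g(d, W) = (-1 + d)*(-43 + W) (g(d, W) = (d - 1)*(W - 43) = (-1 + d)*(-43 + W))
(-5 + 2*6)*g(q(12), 25) = (-5 + 2*6)*(43 - 1*25 - 86*√12 + 25*(2*√12)) = (-5 + 12)*(43 - 25 - 86*2*√3 + 25*(2*(2*√3))) = 7*(43 - 25 - 172*√3 + 25*(4*√3)) = 7*(43 - 25 - 172*√3 + 100*√3) = 7*(18 - 72*√3) = 126 - 504*√3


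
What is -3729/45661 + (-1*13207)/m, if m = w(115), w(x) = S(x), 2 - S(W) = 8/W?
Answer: -6304634813/921522 ≈ -6841.5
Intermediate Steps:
S(W) = 2 - 8/W
w(x) = 2 - 8/x
m = 222/115 (m = 2 - 8/115 = 222/115 ≈ 1.9304)
-3729/45661 + (-1*13207)/m = -3729/45661 + (-1*13207)/(222/115) = -3729*1/45661 - 13207*115/222 = -339/4151 - 1518805/222 = -6304634813/921522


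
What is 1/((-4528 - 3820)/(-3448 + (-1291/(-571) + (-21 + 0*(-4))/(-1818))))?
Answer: 1192311305/2888625048 ≈ 0.41276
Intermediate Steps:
1/((-4528 - 3820)/(-3448 + (-1291/(-571) + (-21 + 0*(-4))/(-1818)))) = 1/(-8348/(-3448 + (-1291*(-1/571) + (-21 + 0)*(-1/1818)))) = 1/(-8348/(-3448 + (1291/571 - 21*(-1/1818)))) = 1/(-8348/(-3448 + (1291/571 + 7/606))) = 1/(-8348/(-3448 + 786343/346026)) = 1/(-8348/(-1192311305/346026)) = 1/(-8348*(-346026/1192311305)) = 1/(2888625048/1192311305) = 1192311305/2888625048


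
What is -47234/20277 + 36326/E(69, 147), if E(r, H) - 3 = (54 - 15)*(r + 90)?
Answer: 73923761/20966418 ≈ 3.5258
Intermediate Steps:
E(r, H) = 3513 + 39*r (E(r, H) = 3 + (54 - 15)*(r + 90) = 3 + 39*(90 + r) = 3 + (3510 + 39*r) = 3513 + 39*r)
-47234/20277 + 36326/E(69, 147) = -47234/20277 + 36326/(3513 + 39*69) = -47234*1/20277 + 36326/(3513 + 2691) = -47234/20277 + 36326/6204 = -47234/20277 + 36326*(1/6204) = -47234/20277 + 18163/3102 = 73923761/20966418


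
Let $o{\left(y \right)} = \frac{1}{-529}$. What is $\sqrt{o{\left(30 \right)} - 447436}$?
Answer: $\frac{i \sqrt{236693645}}{23} \approx 668.91 i$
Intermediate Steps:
$o{\left(y \right)} = - \frac{1}{529}$
$\sqrt{o{\left(30 \right)} - 447436} = \sqrt{- \frac{1}{529} - 447436} = \sqrt{- \frac{236693645}{529}} = \frac{i \sqrt{236693645}}{23}$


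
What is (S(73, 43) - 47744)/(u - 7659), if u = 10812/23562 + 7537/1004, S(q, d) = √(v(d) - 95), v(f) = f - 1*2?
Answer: 11072979456/1774458445 - 695772*I*√6/1774458445 ≈ 6.2402 - 0.00096045*I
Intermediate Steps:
v(f) = -2 + f (v(f) = f - 2 = -2 + f)
S(q, d) = √(-97 + d) (S(q, d) = √((-2 + d) - 95) = √(-97 + d))
u = 1847471/231924 (u = 10812*(1/23562) + 7537*(1/1004) = 106/231 + 7537/1004 = 1847471/231924 ≈ 7.9658)
(S(73, 43) - 47744)/(u - 7659) = (√(-97 + 43) - 47744)/(1847471/231924 - 7659) = (√(-54) - 47744)/(-1774458445/231924) = (3*I*√6 - 47744)*(-231924/1774458445) = (-47744 + 3*I*√6)*(-231924/1774458445) = 11072979456/1774458445 - 695772*I*√6/1774458445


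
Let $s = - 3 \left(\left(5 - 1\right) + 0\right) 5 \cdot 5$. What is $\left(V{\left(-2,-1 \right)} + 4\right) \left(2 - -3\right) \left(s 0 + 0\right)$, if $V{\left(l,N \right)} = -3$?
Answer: $0$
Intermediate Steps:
$s = -300$ ($s = - 3 \left(4 + 0\right) 5 \cdot 5 = - 3 \cdot 4 \cdot 5 \cdot 5 = - 3 \cdot 20 \cdot 5 = \left(-3\right) 100 = -300$)
$\left(V{\left(-2,-1 \right)} + 4\right) \left(2 - -3\right) \left(s 0 + 0\right) = \left(-3 + 4\right) \left(2 - -3\right) \left(\left(-300\right) 0 + 0\right) = 1 \left(2 + 3\right) \left(0 + 0\right) = 1 \cdot 5 \cdot 0 = 5 \cdot 0 = 0$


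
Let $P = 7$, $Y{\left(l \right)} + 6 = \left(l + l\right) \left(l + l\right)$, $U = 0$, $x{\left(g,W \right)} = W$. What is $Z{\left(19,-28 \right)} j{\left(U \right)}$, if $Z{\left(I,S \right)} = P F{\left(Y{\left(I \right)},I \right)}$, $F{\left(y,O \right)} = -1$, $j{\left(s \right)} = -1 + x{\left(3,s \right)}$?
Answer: $7$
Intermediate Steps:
$Y{\left(l \right)} = -6 + 4 l^{2}$ ($Y{\left(l \right)} = -6 + \left(l + l\right) \left(l + l\right) = -6 + 2 l 2 l = -6 + 4 l^{2}$)
$j{\left(s \right)} = -1 + s$
$Z{\left(I,S \right)} = -7$ ($Z{\left(I,S \right)} = 7 \left(-1\right) = -7$)
$Z{\left(19,-28 \right)} j{\left(U \right)} = - 7 \left(-1 + 0\right) = \left(-7\right) \left(-1\right) = 7$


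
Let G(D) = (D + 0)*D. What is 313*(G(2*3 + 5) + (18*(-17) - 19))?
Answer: -63852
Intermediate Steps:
G(D) = D**2 (G(D) = D*D = D**2)
313*(G(2*3 + 5) + (18*(-17) - 19)) = 313*((2*3 + 5)**2 + (18*(-17) - 19)) = 313*((6 + 5)**2 + (-306 - 19)) = 313*(11**2 - 325) = 313*(121 - 325) = 313*(-204) = -63852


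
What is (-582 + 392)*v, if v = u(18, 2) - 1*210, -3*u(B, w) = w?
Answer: 120080/3 ≈ 40027.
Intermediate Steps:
u(B, w) = -w/3
v = -632/3 (v = -1/3*2 - 1*210 = -2/3 - 210 = -632/3 ≈ -210.67)
(-582 + 392)*v = (-582 + 392)*(-632/3) = -190*(-632/3) = 120080/3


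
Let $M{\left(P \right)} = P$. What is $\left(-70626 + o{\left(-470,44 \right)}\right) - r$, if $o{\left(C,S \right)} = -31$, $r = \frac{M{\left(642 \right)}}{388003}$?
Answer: $- \frac{27415128613}{388003} \approx -70657.0$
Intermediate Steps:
$r = \frac{642}{388003} \approx 0.0016546$
$\left(-70626 + o{\left(-470,44 \right)}\right) - r = \left(-70626 - 31\right) - \frac{642}{388003} = -70657 - \frac{642}{388003} = - \frac{27415128613}{388003}$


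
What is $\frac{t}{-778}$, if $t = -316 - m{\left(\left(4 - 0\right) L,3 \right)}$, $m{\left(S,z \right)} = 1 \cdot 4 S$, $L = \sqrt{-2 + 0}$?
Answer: $\frac{158}{389} + \frac{8 i \sqrt{2}}{389} \approx 0.40617 + 0.029084 i$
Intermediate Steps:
$L = i \sqrt{2}$ ($L = \sqrt{-2} = i \sqrt{2} \approx 1.4142 i$)
$m{\left(S,z \right)} = 4 S$
$t = -316 - 16 i \sqrt{2}$ ($t = -316 - 4 \left(4 - 0\right) i \sqrt{2} = -316 - 4 \left(4 + 0\right) i \sqrt{2} = -316 - 4 \cdot 4 i \sqrt{2} = -316 - 16 i \sqrt{2} \approx -316.0 - 22.627 i$)
$\frac{t}{-778} = \frac{-316 - 16 i \sqrt{2}}{-778} = \left(-316 - 16 i \sqrt{2}\right) \left(- \frac{1}{778}\right) = \frac{158}{389} + \frac{8 i \sqrt{2}}{389}$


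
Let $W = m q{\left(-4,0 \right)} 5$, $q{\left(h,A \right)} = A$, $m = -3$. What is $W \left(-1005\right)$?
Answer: $0$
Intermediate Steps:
$W = 0$ ($W = \left(-3\right) 0 \cdot 5 = 0 \cdot 5 = 0$)
$W \left(-1005\right) = 0 \left(-1005\right) = 0$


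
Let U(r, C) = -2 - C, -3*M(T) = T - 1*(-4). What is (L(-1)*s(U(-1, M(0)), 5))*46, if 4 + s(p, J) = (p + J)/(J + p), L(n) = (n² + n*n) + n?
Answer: -138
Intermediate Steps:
M(T) = -4/3 - T/3 (M(T) = -(T - 1*(-4))/3 = -(T + 4)/3 = -(4 + T)/3 = -4/3 - T/3)
L(n) = n + 2*n² (L(n) = (n² + n²) + n = 2*n² + n = n + 2*n²)
s(p, J) = -3 (s(p, J) = -4 + (p + J)/(J + p) = -4 + (J + p)/(J + p) = -4 + 1 = -3)
(L(-1)*s(U(-1, M(0)), 5))*46 = (-(1 + 2*(-1))*(-3))*46 = (-(1 - 2)*(-3))*46 = (-1*(-1)*(-3))*46 = (1*(-3))*46 = -3*46 = -138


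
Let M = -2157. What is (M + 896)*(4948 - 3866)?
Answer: -1364402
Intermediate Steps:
(M + 896)*(4948 - 3866) = (-2157 + 896)*(4948 - 3866) = -1261*1082 = -1364402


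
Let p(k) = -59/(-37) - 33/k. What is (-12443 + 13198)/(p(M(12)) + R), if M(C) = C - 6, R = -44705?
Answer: -55870/3308459 ≈ -0.016887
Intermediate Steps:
M(C) = -6 + C
p(k) = 59/37 - 33/k (p(k) = -59*(-1/37) - 33/k = 59/37 - 33/k)
(-12443 + 13198)/(p(M(12)) + R) = (-12443 + 13198)/((59/37 - 33/(-6 + 12)) - 44705) = 755/((59/37 - 33/6) - 44705) = 755/((59/37 - 33*⅙) - 44705) = 755/((59/37 - 11/2) - 44705) = 755/(-289/74 - 44705) = 755/(-3308459/74) = 755*(-74/3308459) = -55870/3308459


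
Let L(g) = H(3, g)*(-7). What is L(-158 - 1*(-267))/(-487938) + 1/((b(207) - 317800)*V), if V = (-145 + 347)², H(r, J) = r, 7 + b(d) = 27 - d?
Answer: 45412914095/1055177436108004 ≈ 4.3038e-5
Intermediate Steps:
b(d) = 20 - d (b(d) = -7 + (27 - d) = 20 - d)
V = 40804 (V = 202² = 40804)
L(g) = -21 (L(g) = 3*(-7) = -21)
L(-158 - 1*(-267))/(-487938) + 1/((b(207) - 317800)*V) = -21/(-487938) + 1/(((20 - 1*207) - 317800)*40804) = -21*(-1/487938) + (1/40804)/((20 - 207) - 317800) = 7/162646 + (1/40804)/(-187 - 317800) = 7/162646 + (1/40804)/(-317987) = 7/162646 - 1/317987*1/40804 = 7/162646 - 1/12975141548 = 45412914095/1055177436108004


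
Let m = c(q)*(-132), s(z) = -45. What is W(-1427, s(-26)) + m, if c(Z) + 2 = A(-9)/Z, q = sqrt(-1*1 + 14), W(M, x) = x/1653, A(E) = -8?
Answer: 145449/551 + 1056*sqrt(13)/13 ≈ 556.85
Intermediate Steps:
W(M, x) = x/1653 (W(M, x) = x*(1/1653) = x/1653)
q = sqrt(13) (q = sqrt(-1 + 14) = sqrt(13) ≈ 3.6056)
c(Z) = -2 - 8/Z
m = 264 + 1056*sqrt(13)/13 (m = (-2 - 8*sqrt(13)/13)*(-132) = 264 + 1056*sqrt(13)/13 ≈ 556.88)
W(-1427, s(-26)) + m = (1/1653)*(-45) + (264 + 1056*sqrt(13)/13) = -15/551 + (264 + 1056*sqrt(13)/13) = 145449/551 + 1056*sqrt(13)/13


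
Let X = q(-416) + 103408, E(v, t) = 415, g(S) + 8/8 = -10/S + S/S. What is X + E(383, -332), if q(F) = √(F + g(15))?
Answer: 103823 + 25*I*√6/3 ≈ 1.0382e+5 + 20.412*I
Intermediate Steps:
g(S) = -10/S (g(S) = -1 + (-10/S + S/S) = -1 + (-10/S + 1) = -1 + (1 - 10/S) = -10/S)
q(F) = √(-⅔ + F) (q(F) = √(F - 10/15) = √(F - 10*1/15) = √(F - ⅔) = √(-⅔ + F))
X = 103408 + 25*I*√6/3 (X = √(-6 + 9*(-416))/3 + 103408 = √(-6 - 3744)/3 + 103408 = √(-3750)/3 + 103408 = (25*I*√6)/3 + 103408 = 25*I*√6/3 + 103408 = 103408 + 25*I*√6/3 ≈ 1.0341e+5 + 20.412*I)
X + E(383, -332) = (103408 + 25*I*√6/3) + 415 = 103823 + 25*I*√6/3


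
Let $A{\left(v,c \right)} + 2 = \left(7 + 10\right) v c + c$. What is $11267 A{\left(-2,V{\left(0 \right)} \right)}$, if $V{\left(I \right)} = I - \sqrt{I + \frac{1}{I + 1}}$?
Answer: $349277$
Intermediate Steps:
$V{\left(I \right)} = I - \sqrt{I + \frac{1}{1 + I}}$
$A{\left(v,c \right)} = -2 + c + 17 c v$ ($A{\left(v,c \right)} = -2 + \left(\left(7 + 10\right) v c + c\right) = -2 + \left(17 v c + c\right) = -2 + \left(17 c v + c\right) = -2 + \left(c + 17 c v\right) = -2 + c + 17 c v$)
$11267 A{\left(-2,V{\left(0 \right)} \right)} = 11267 \left(-2 + \left(0 - \sqrt{\frac{1 + 0 \left(1 + 0\right)}{1 + 0}}\right) + 17 \left(0 - \sqrt{\frac{1 + 0 \left(1 + 0\right)}{1 + 0}}\right) \left(-2\right)\right) = 11267 \left(-2 + \left(0 - \sqrt{\frac{1 + 0 \cdot 1}{1}}\right) + 17 \left(0 - \sqrt{\frac{1 + 0 \cdot 1}{1}}\right) \left(-2\right)\right) = 11267 \left(-2 + \left(0 - \sqrt{1 \left(1 + 0\right)}\right) + 17 \left(0 - \sqrt{1 \left(1 + 0\right)}\right) \left(-2\right)\right) = 11267 \left(-2 + \left(0 - \sqrt{1 \cdot 1}\right) + 17 \left(0 - \sqrt{1 \cdot 1}\right) \left(-2\right)\right) = 11267 \left(-2 + \left(0 - \sqrt{1}\right) + 17 \left(0 - \sqrt{1}\right) \left(-2\right)\right) = 11267 \left(-2 + \left(0 - 1\right) + 17 \left(0 - 1\right) \left(-2\right)\right) = 11267 \left(-2 - 1 + 17 \left(-1\right) \left(-2\right)\right) = 11267 \left(-2 - 1 + 34\right) = 11267 \cdot 31 = 349277$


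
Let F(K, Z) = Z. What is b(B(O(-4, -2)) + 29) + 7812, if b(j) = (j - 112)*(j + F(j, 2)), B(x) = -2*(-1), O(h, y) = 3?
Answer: 5139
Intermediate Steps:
B(x) = 2
b(j) = (-112 + j)*(2 + j) (b(j) = (j - 112)*(j + 2) = (-112 + j)*(2 + j))
b(B(O(-4, -2)) + 29) + 7812 = (-224 + (2 + 29)**2 - 110*(2 + 29)) + 7812 = (-224 + 31**2 - 110*31) + 7812 = (-224 + 961 - 3410) + 7812 = -2673 + 7812 = 5139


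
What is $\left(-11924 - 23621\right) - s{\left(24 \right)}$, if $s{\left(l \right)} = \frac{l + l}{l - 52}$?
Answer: $- \frac{248803}{7} \approx -35543.0$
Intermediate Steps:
$s{\left(l \right)} = \frac{2 l}{-52 + l}$
$\left(-11924 - 23621\right) - s{\left(24 \right)} = \left(-11924 - 23621\right) - 2 \cdot 24 \frac{1}{-52 + 24} = \left(-11924 - 23621\right) - 2 \cdot 24 \frac{1}{-28} = -35545 - 2 \cdot 24 \left(- \frac{1}{28}\right) = -35545 - - \frac{12}{7} = -35545 + \frac{12}{7} = - \frac{248803}{7}$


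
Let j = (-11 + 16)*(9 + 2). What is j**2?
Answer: 3025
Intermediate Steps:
j = 55 (j = 5*11 = 55)
j**2 = 55**2 = 3025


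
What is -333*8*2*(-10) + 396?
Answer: 53676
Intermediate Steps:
-333*8*2*(-10) + 396 = -5328*(-10) + 396 = -333*(-160) + 396 = 53280 + 396 = 53676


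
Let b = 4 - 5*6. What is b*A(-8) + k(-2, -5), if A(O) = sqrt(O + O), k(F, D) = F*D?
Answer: 10 - 104*I ≈ 10.0 - 104.0*I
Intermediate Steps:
k(F, D) = D*F
A(O) = sqrt(2)*sqrt(O) (A(O) = sqrt(2*O) = sqrt(2)*sqrt(O))
b = -26 (b = 4 - 30 = -26)
b*A(-8) + k(-2, -5) = -26*sqrt(2)*sqrt(-8) - 5*(-2) = -26*sqrt(2)*2*I*sqrt(2) + 10 = -104*I + 10 = 10 - 104*I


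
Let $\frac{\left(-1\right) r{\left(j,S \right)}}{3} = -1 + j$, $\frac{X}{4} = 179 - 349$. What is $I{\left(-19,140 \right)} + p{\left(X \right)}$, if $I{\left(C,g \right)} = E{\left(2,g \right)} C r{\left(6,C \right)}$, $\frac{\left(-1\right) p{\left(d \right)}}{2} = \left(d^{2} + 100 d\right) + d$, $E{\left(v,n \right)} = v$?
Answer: $-786870$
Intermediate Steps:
$X = -680$ ($X = 4 \left(179 - 349\right) = 4 \left(-170\right) = -680$)
$r{\left(j,S \right)} = 3 - 3 j$ ($r{\left(j,S \right)} = - 3 \left(-1 + j\right) = 3 - 3 j$)
$p{\left(d \right)} = - 202 d - 2 d^{2}$ ($p{\left(d \right)} = - 2 \left(\left(d^{2} + 100 d\right) + d\right) = - 2 \left(d^{2} + 101 d\right) = - 202 d - 2 d^{2}$)
$I{\left(C,g \right)} = - 30 C$ ($I{\left(C,g \right)} = 2 C \left(3 - 18\right) = 2 C \left(-15\right) = - 30 C$)
$I{\left(-19,140 \right)} + p{\left(X \right)} = \left(-30\right) \left(-19\right) - - 1360 \left(101 - 680\right) = 570 - \left(-1360\right) \left(-579\right) = 570 - 787440 = -786870$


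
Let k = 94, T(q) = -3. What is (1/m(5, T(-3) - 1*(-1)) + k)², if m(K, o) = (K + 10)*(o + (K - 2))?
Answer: 1990921/225 ≈ 8848.5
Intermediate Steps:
m(K, o) = (10 + K)*(-2 + K + o) (m(K, o) = (10 + K)*(o + (-2 + K)) = (10 + K)*(-2 + K + o))
(1/m(5, T(-3) - 1*(-1)) + k)² = (1/(-20 + 5² + 8*5 + 10*(-3 - 1*(-1)) + 5*(-3 - 1*(-1))) + 94)² = (1/(-20 + 25 + 40 + 10*(-3 + 1) + 5*(-3 + 1)) + 94)² = (1/(-20 + 25 + 40 + 10*(-2) + 5*(-2)) + 94)² = (1/(-20 + 25 + 40 - 20 - 10) + 94)² = (1/15 + 94)² = (1411/15)² = 1990921/225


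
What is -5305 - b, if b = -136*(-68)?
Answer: -14553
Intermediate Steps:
b = 9248
-5305 - b = -5305 - 1*9248 = -5305 - 9248 = -14553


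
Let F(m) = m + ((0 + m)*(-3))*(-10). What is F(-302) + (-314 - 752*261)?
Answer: -205948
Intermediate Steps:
F(m) = 31*m (F(m) = m + (m*(-3))*(-10) = m - 3*m*(-10) = m + 30*m = 31*m)
F(-302) + (-314 - 752*261) = 31*(-302) + (-314 - 752*261) = -9362 + (-314 - 196272) = -9362 - 196586 = -205948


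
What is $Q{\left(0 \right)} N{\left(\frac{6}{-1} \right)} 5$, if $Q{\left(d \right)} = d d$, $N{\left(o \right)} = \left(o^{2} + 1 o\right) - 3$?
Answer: $0$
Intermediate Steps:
$N{\left(o \right)} = -3 + o + o^{2}$ ($N{\left(o \right)} = \left(o^{2} + o\right) - 3 = \left(o + o^{2}\right) - 3 = -3 + o + o^{2}$)
$Q{\left(d \right)} = d^{2}$
$Q{\left(0 \right)} N{\left(\frac{6}{-1} \right)} 5 = 0^{2} \left(-3 + \frac{6}{-1} + \left(\frac{6}{-1}\right)^{2}\right) 5 = 0 \left(-3 + 6 \left(-1\right) + \left(6 \left(-1\right)\right)^{2}\right) 5 = 0 \left(-3 - 6 + \left(-6\right)^{2}\right) 5 = 0 \left(-3 - 6 + 36\right) 5 = 0 \cdot 27 \cdot 5 = 0 \cdot 5 = 0$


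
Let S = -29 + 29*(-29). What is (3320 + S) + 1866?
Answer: 4316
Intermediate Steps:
S = -870 (S = -29 - 841 = -870)
(3320 + S) + 1866 = (3320 - 870) + 1866 = 2450 + 1866 = 4316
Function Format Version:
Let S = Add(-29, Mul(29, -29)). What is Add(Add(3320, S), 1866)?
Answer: 4316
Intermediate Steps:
S = -870 (S = Add(-29, -841) = -870)
Add(Add(3320, S), 1866) = Add(Add(3320, -870), 1866) = Add(2450, 1866) = 4316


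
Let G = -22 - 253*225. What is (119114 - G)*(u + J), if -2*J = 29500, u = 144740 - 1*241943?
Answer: -19710557133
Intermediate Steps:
G = -56947 (G = -22 - 56925 = -56947)
u = -97203 (u = 144740 - 241943 = -97203)
J = -14750 (J = -½*29500 = -14750)
(119114 - G)*(u + J) = (119114 - 1*(-56947))*(-97203 - 14750) = (119114 + 56947)*(-111953) = 176061*(-111953) = -19710557133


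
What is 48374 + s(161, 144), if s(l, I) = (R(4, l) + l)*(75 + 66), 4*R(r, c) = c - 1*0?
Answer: 307001/4 ≈ 76750.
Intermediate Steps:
R(r, c) = c/4 (R(r, c) = (c - 1*0)/4 = (c + 0)/4 = c/4)
s(l, I) = 705*l/4 (s(l, I) = (l/4 + l)*(75 + 66) = (5*l/4)*141 = 705*l/4)
48374 + s(161, 144) = 48374 + (705/4)*161 = 48374 + 113505/4 = 307001/4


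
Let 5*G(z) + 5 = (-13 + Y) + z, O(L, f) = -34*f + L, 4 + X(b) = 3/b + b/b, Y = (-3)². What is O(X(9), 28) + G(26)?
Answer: -14269/15 ≈ -951.27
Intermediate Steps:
Y = 9
X(b) = -3 + 3/b (X(b) = -4 + (3/b + b/b) = -4 + (3/b + 1) = -4 + (1 + 3/b) = -3 + 3/b)
O(L, f) = L - 34*f
G(z) = -9/5 + z/5 (G(z) = -1 + ((-13 + 9) + z)/5 = -1 + (-4 + z)/5 = -1 + (-⅘ + z/5) = -9/5 + z/5)
O(X(9), 28) + G(26) = ((-3 + 3/9) - 34*28) + (-9/5 + (⅕)*26) = ((-3 + 3*(⅑)) - 952) + (-9/5 + 26/5) = ((-3 + ⅓) - 952) + 17/5 = (-8/3 - 952) + 17/5 = -2864/3 + 17/5 = -14269/15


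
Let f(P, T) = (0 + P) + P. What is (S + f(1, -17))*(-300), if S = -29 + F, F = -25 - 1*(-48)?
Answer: 1200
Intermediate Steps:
F = 23 (F = -25 + 48 = 23)
S = -6 (S = -29 + 23 = -6)
f(P, T) = 2*P (f(P, T) = P + P = 2*P)
(S + f(1, -17))*(-300) = (-6 + 2*1)*(-300) = (-6 + 2)*(-300) = -4*(-300) = 1200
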